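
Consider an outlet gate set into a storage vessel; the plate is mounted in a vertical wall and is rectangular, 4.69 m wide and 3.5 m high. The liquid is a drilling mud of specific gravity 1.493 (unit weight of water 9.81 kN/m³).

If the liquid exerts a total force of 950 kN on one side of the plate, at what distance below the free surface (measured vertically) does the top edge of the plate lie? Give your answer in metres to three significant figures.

γ = 1.493 × 9.81 = 14.64633 kN/m³.
A = 4.69 × 3.5 = 16.415 m².
From F = γ·h_c·A, the centroid depth is h_c = 950/(14.64633 × 16.415) = 3.95143 m.
The centroid lies 3.5/2 = 1.75 m below the top edge, so the top edge sits at h_top = 3.95143 − 1.75 = 2.20143 m below the surface.

d_top ≈ 2.20 m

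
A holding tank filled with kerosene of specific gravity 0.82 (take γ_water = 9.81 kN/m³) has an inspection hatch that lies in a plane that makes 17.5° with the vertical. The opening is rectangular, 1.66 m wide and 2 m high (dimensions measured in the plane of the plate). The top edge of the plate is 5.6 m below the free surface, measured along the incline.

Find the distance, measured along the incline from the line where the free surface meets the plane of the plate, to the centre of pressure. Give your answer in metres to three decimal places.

γ = 0.82 × 9.81 = 8.0442 kN/m³.
The plate makes 17.5° with the vertical, i.e. θ = 90° − 17.5° = 72.5° to the horizontal. Measuring y along the incline from the free-surface line, vertical depth h = y·sinθ with sinθ = 0.953717.
The centroid lies 2/2 = 1 m below the top edge, so y_c = 5.6 + 1 = 6.6 m and h_c = 6.6 × 0.953717 = 6.29453 m.
A = 1.66 × 2 = 3.32 m².
Resultant F = γ·h_c·A = 8.0442 × 6.29453 × 3.32 = 168.106 kN.
I_c = b·h³/12 = 1.66 × 2³/12 = 1.10667 m⁴.
Centre of pressure: y_p = y_c + I_c/(y_c·A) = 6.6 + 1.10667/(6.6 × 3.32) = 6.6 + 0.0505052 = 6.65051 m along the plane.

y_p = 6.651 m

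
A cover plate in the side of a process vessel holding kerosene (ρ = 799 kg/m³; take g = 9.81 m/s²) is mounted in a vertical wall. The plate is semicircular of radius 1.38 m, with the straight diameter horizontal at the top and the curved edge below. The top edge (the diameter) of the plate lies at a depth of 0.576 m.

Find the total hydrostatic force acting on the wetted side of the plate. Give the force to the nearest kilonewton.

γ = ρg = 799 × 9.81 / 1000 = 7.83819 kN/m³.
The centroid of a semicircle lies 4r/(3π) = 0.58569 m from the diameter, here below the top edge, so the centroid depth is h_c = 0.576 + 0.58569 = 1.16169 m.
A = πr²/2 = π × 1.38²/2 = 2.99142 m².
Resultant F = γ·h_c·A = 7.83819 × 1.16169 × 2.99142 = 27.2385 kN.

F ≈ 27 kN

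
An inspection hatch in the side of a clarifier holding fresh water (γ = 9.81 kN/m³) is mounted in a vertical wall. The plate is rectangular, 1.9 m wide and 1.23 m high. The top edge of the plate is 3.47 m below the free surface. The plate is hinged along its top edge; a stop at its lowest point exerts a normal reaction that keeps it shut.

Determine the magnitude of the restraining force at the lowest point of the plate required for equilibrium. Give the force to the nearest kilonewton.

P ≈ 49 kN

γ = 9.81 kN/m³.
The centroid lies 1.23/2 = 0.615 m below the top edge, so the centroid depth is h_c = 3.47 + 0.615 = 4.085 m.
A = 1.9 × 1.23 = 2.337 m².
Resultant F = γ·h_c·A = 9.81 × 4.085 × 2.337 = 93.6526 kN.
I_c = b·h³/12 = 1.9 × 1.23³/12 = 0.294637 m⁴.
Centre of pressure: y_p = y_c + I_c/(y_c·A) = 4.085 + 0.294637/(4.085 × 2.337) = 4.085 + 0.0308629 = 4.11586 m along the plane.
The resultant acts 0.615 + 0.0308629 = 0.645863 m (along the plate) below the hinge at the top edge, so the moment about the hinge is M = F × 0.645863 = 93.6526 × 0.645863 = 60.4867 kN·m.
A normal force at the bottom, 1.23 m from the hinge, must supply this moment: P = 60.4867/1.23 = 49.1762 kN.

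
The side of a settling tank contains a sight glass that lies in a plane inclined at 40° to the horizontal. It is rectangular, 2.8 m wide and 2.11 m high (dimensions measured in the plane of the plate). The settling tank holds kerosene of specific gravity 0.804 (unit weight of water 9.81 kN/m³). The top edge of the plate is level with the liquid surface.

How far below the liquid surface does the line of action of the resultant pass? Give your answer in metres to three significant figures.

γ = 0.804 × 9.81 = 7.88724 kN/m³.
Let θ = 40° be the plate's angle to the horizontal; measure y along the incline from where the plane meets the free surface. Vertical depth h = y·sinθ with sinθ = 0.642788.
The centroid lies 2.11/2 = 1.055 m below the top edge, so y_c = 1.055 m and h_c = 1.055 × 0.642788 = 0.678141 m.
A = 2.8 × 2.11 = 5.908 m².
Resultant F = γ·h_c·A = 7.88724 × 0.678141 × 5.908 = 31.5999 kN.
I_c = b·h³/12 = 2.8 × 2.11³/12 = 2.19192 m⁴.
Centre of pressure: y_p = y_c + I_c/(y_c·A) = 1.055 + 2.19192/(1.055 × 5.908) = 1.055 + 0.351667 = 1.40667 m along the plane.
Vertically, h_p = y_p·sinθ = 1.40667 × 0.642788 = 0.904191 m.

h_p = 0.904 m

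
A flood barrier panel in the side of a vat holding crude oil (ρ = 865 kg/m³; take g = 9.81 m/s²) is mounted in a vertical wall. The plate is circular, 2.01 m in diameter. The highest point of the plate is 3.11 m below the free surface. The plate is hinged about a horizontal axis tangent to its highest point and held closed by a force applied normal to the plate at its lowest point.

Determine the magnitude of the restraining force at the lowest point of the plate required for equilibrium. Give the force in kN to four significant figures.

γ = ρg = 865 × 9.81 / 1000 = 8.48565 kN/m³.
The centroid is at the centre, 1.005 m below the top of the plate, so the centroid depth is h_c = 3.11 + 1.005 = 4.115 m.
A = π(1.005)² = 3.17309 m².
Resultant F = γ·h_c·A = 8.48565 × 4.115 × 3.17309 = 110.799 kN.
I_c = πr⁴/4 = π × 1.005⁴/4 = 0.801224 m⁴.
Centre of pressure: y_p = y_c + I_c/(y_c·A) = 4.115 + 0.801224/(4.115 × 3.17309) = 4.115 + 0.0613623 = 4.17636 m along the plane.
The resultant acts 1.005 + 0.0613623 = 1.06636 m (along the plate) below the hinge at the top edge, so the moment about the hinge is M = F × 1.06636 = 110.799 × 1.06636 = 118.152 kN·m.
A normal force at the bottom, 2.01 m from the hinge, must supply this moment: P = 118.152/2.01 = 58.7821 kN.

P ≈ 58.78 kN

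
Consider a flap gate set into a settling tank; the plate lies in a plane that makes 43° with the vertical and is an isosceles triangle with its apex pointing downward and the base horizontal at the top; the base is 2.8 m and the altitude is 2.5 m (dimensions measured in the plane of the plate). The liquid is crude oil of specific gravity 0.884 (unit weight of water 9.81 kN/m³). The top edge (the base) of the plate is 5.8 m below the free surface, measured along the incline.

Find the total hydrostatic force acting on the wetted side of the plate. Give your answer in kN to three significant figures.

F ≈ 147 kN

γ = 0.884 × 9.81 = 8.67204 kN/m³.
The plate makes 43° with the vertical, i.e. θ = 90° − 43° = 47° to the horizontal. Measuring y along the incline from the free-surface line, vertical depth h = y·sinθ with sinθ = 0.731354.
With the apex down, the centroid sits h/3 = 2.5/3 = 0.833333 m below the base (the top edge), so y_c = 5.8 + 0.833333 = 6.63333 m and h_c = 6.63333 × 0.731354 = 4.85131 m.
A = ½ × 2.8 × 2.5 = 3.5 m².
Resultant F = γ·h_c·A = 8.67204 × 4.85131 × 3.5 = 147.248 kN.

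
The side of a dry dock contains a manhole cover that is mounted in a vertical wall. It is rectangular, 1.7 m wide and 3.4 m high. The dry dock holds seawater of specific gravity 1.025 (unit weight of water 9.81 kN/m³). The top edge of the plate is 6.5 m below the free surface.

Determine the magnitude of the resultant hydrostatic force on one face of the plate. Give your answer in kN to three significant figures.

γ = 1.025 × 9.81 = 10.05525 kN/m³.
The centroid lies 3.4/2 = 1.7 m below the top edge, so the centroid depth is h_c = 6.5 + 1.7 = 8.2 m.
A = 1.7 × 3.4 = 5.78 m².
Resultant F = γ·h_c·A = 10.05525 × 8.2 × 5.78 = 476.579 kN.

F ≈ 477 kN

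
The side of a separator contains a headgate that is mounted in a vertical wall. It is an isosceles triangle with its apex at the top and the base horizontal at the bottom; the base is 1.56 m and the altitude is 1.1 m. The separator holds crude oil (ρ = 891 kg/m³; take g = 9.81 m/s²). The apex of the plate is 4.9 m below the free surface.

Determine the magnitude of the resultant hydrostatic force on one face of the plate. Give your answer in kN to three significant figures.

F ≈ 42.2 kN

γ = ρg = 891 × 9.81 / 1000 = 8.74071 kN/m³.
With the apex up, the centroid sits 2h/3 = 2 × 1.1/3 = 0.733333 m below the apex, so the centroid depth is h_c = 4.9 + 0.733333 = 5.63333 m.
A = ½ × 1.56 × 1.1 = 0.858 m².
Resultant F = γ·h_c·A = 8.74071 × 5.63333 × 0.858 = 42.2473 kN.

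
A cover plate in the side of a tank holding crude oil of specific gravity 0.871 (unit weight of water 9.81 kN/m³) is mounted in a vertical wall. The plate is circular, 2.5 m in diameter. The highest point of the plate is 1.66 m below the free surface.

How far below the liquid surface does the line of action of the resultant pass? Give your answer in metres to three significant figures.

γ = 0.871 × 9.81 = 8.54451 kN/m³.
The centroid is at the centre, 1.25 m below the top of the plate, so the centroid depth is h_c = 1.66 + 1.25 = 2.91 m.
A = π(1.25)² = 4.90874 m².
Resultant F = γ·h_c·A = 8.54451 × 2.91 × 4.90874 = 122.053 kN.
I_c = πr⁴/4 = π × 1.25⁴/4 = 1.91748 m⁴.
Centre of pressure: y_p = y_c + I_c/(y_c·A) = 2.91 + 1.91748/(2.91 × 4.90874) = 2.91 + 0.134236 = 3.04424 m along the plane.

h_p = 3.04 m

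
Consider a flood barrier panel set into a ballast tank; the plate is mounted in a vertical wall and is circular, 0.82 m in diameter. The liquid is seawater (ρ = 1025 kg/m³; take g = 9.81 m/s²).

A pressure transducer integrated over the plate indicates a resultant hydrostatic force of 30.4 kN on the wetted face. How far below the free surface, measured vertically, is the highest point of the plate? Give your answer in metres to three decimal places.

γ = ρg = 1025 × 9.81 / 1000 = 10.05525 kN/m³.
A = π(0.41)² = 0.528102 m².
From F = γ·h_c·A, the centroid depth is h_c = 30.4/(10.05525 × 0.528102) = 5.72483 m.
The centroid is at the centre, 0.41 m below the top of the plate, so the highest point sits at h_top = 5.72483 − 0.41 = 5.31483 m below the surface.

d_top ≈ 5.315 m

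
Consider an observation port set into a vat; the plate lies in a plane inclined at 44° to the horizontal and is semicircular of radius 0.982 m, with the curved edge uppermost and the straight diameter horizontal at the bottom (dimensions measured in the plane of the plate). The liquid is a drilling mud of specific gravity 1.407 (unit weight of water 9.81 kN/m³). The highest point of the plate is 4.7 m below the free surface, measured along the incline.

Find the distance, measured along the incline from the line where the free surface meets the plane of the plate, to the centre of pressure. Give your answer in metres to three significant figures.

γ = 1.407 × 9.81 = 13.80267 kN/m³.
Let θ = 44° be the plate's angle to the horizontal; measure y along the incline from where the plane meets the free surface. Vertical depth h = y·sinθ with sinθ = 0.694658.
The centroid lies 4r/(3π) = 0.416774 m above the diameter, so r − 4r/(3π) = 0.982 − 0.416774 = 0.565226 m below the topmost point, so y_c = 4.7 + 0.565226 = 5.26523 m and h_c = 5.26523 × 0.694658 = 3.65753 m.
A = πr²/2 = π × 0.982²/2 = 1.51476 m².
Resultant F = γ·h_c·A = 13.80267 × 3.65753 × 1.51476 = 76.4707 kN.
I_c = (π/8 − 8/(9π))·r⁴ = 0.109757 × 0.982⁴ = 0.102065 m⁴.
Centre of pressure: y_p = y_c + I_c/(y_c·A) = 5.26523 + 0.102065/(5.26523 × 1.51476) = 5.26523 + 0.0127972 = 5.27803 m along the plane.

y_p = 5.28 m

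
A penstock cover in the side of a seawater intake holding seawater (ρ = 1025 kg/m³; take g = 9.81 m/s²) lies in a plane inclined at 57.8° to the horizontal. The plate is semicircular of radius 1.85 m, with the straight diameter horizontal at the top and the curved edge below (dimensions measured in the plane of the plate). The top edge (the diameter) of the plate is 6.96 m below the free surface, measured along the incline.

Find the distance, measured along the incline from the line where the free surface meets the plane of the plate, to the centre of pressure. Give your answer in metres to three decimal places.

y_p = 7.776 m

γ = ρg = 1025 × 9.81 / 1000 = 10.05525 kN/m³.
Let θ = 57.8° be the plate's angle to the horizontal; measure y along the incline from where the plane meets the free surface. Vertical depth h = y·sinθ with sinθ = 0.846193.
The centroid of a semicircle lies 4r/(3π) = 0.785164 m from the diameter, here below the top edge, so y_c = 6.96 + 0.785164 = 7.74516 m and h_c = 7.74516 × 0.846193 = 6.5539 m.
A = πr²/2 = π × 1.85²/2 = 5.37605 m².
Resultant F = γ·h_c·A = 10.05525 × 6.5539 × 5.37605 = 354.288 kN.
I_c = (π/8 − 8/(9π))·r⁴ = 0.109757 × 1.85⁴ = 1.28564 m⁴.
Centre of pressure: y_p = y_c + I_c/(y_c·A) = 7.74516 + 1.28564/(7.74516 × 5.37605) = 7.74516 + 0.0308763 = 7.77604 m along the plane.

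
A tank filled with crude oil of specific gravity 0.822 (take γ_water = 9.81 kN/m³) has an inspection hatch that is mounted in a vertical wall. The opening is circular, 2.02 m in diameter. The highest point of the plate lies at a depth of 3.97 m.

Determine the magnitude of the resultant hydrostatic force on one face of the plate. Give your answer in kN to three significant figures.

F ≈ 129 kN

γ = 0.822 × 9.81 = 8.06382 kN/m³.
The centroid is at the centre, 1.01 m below the top of the plate, so the centroid depth is h_c = 3.97 + 1.01 = 4.98 m.
A = π(1.01)² = 3.20474 m².
Resultant F = γ·h_c·A = 8.06382 × 4.98 × 3.20474 = 128.695 kN.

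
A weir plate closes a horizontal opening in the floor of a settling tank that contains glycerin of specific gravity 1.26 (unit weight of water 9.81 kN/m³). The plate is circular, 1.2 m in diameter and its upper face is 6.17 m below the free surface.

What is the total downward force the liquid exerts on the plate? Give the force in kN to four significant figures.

γ = 1.26 × 9.81 = 12.3606 kN/m³.
The plate is horizontal, so pressure is uniform at p = γ·h = 12.3606 × 6.17 = 76.2649 kN/m².
A = π(0.6)² = 1.13097 m².
F = p·A = 76.2649 × 1.13097 = 86.2533 kN.

F ≈ 86.25 kN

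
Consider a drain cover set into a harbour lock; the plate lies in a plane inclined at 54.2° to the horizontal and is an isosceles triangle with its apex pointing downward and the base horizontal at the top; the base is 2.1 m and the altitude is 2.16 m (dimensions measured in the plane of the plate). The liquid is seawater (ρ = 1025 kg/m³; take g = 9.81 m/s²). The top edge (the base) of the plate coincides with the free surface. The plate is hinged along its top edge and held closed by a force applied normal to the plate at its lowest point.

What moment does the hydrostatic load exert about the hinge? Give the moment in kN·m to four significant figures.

M ≈ 14.38 kN·m

γ = ρg = 1025 × 9.81 / 1000 = 10.05525 kN/m³.
Let θ = 54.2° be the plate's angle to the horizontal; measure y along the incline from where the plane meets the free surface. Vertical depth h = y·sinθ with sinθ = 0.811064.
With the apex down, the centroid sits h/3 = 2.16/3 = 0.72 m below the base (the top edge), so y_c = 0.72 m and h_c = 0.72 × 0.811064 = 0.583966 m.
A = ½ × 2.1 × 2.16 = 2.268 m².
Resultant F = γ·h_c·A = 10.05525 × 0.583966 × 2.268 = 13.3175 kN.
I_c = b·h³/36 = 2.1 × 2.16³/36 = 0.587866 m⁴.
Centre of pressure: y_p = y_c + I_c/(y_c·A) = 0.72 + 0.587866/(0.72 × 2.268) = 0.72 + 0.36 = 1.08 m along the plane.
The resultant acts 0.72 + 0.36 = 1.08 m (along the plate) below the hinge at the top edge, so the moment about the hinge is M = F × 1.08 = 13.3175 × 1.08 = 14.3829 kN·m.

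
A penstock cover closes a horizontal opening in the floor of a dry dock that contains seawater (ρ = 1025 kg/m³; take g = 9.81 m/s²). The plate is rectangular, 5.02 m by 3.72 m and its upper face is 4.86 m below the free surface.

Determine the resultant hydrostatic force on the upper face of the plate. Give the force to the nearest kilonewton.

F ≈ 913 kN

γ = ρg = 1025 × 9.81 / 1000 = 10.05525 kN/m³.
The plate is horizontal, so pressure is uniform at p = γ·h = 10.05525 × 4.86 = 48.8685 kN/m².
A = 5.02 × 3.72 = 18.6744 m².
F = p·A = 48.8685 × 18.6744 = 912.59 kN.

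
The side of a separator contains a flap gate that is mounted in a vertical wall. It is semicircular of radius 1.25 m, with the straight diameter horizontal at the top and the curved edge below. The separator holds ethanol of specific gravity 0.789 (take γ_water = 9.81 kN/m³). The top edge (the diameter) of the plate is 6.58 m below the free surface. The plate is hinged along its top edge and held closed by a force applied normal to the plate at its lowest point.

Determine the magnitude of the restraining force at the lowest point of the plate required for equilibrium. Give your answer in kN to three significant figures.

P ≈ 59.0 kN

γ = 0.789 × 9.81 = 7.74009 kN/m³.
The centroid of a semicircle lies 4r/(3π) = 0.530516 m from the diameter, here below the top edge, so the centroid depth is h_c = 6.58 + 0.530516 = 7.11052 m.
A = πr²/2 = π × 1.25²/2 = 2.45437 m².
Resultant F = γ·h_c·A = 7.74009 × 7.11052 × 2.45437 = 135.079 kN.
I_c = (π/8 − 8/(9π))·r⁴ = 0.109757 × 1.25⁴ = 0.267961 m⁴.
Centre of pressure: y_p = y_c + I_c/(y_c·A) = 7.11052 + 0.267961/(7.11052 × 2.45437) = 7.11052 + 0.0153543 = 7.12587 m along the plane.
The resultant acts 0.530516 + 0.0153543 = 0.54587 m (along the plate) below the hinge at the top edge, so the moment about the hinge is M = F × 0.54587 = 135.079 × 0.54587 = 73.7356 kN·m.
A normal force at the bottom, 1.25 m from the hinge, must supply this moment: P = 73.7356/1.25 = 58.9885 kN.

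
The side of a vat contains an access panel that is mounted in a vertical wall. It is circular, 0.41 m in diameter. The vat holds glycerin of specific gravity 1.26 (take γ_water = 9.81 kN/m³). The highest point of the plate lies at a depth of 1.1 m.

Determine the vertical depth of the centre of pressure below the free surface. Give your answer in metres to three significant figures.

γ = 1.26 × 9.81 = 12.3606 kN/m³.
The centroid is at the centre, 0.205 m below the top of the plate, so the centroid depth is h_c = 1.1 + 0.205 = 1.305 m.
A = π(0.205)² = 0.132025 m².
Resultant F = γ·h_c·A = 12.3606 × 1.305 × 0.132025 = 2.12964 kN.
I_c = πr⁴/4 = π × 0.205⁴/4 = 0.00138709 m⁴.
Centre of pressure: y_p = y_c + I_c/(y_c·A) = 1.305 + 0.00138709/(1.305 × 0.132025) = 1.305 + 0.00805078 = 1.31305 m along the plane.

h_p = 1.31 m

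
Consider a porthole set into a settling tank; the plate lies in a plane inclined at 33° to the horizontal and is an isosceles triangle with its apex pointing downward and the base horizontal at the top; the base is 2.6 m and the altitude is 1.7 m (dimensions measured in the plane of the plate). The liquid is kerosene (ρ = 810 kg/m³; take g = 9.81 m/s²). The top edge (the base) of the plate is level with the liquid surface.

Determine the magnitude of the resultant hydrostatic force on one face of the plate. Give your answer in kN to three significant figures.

γ = ρg = 810 × 9.81 / 1000 = 7.9461 kN/m³.
Let θ = 33° be the plate's angle to the horizontal; measure y along the incline from where the plane meets the free surface. Vertical depth h = y·sinθ with sinθ = 0.544639.
With the apex down, the centroid sits h/3 = 1.7/3 = 0.566667 m below the base (the top edge), so y_c = 0.566667 m and h_c = 0.566667 × 0.544639 = 0.308629 m.
A = ½ × 2.6 × 1.7 = 2.21 m².
Resultant F = γ·h_c·A = 7.9461 × 0.308629 × 2.21 = 5.4198 kN.

F ≈ 5.42 kN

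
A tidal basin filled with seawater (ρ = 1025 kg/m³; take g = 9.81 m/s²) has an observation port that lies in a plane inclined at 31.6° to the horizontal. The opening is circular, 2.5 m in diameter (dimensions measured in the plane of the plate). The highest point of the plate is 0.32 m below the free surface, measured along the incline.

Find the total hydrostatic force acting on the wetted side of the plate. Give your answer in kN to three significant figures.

F ≈ 40.6 kN

γ = ρg = 1025 × 9.81 / 1000 = 10.05525 kN/m³.
Let θ = 31.6° be the plate's angle to the horizontal; measure y along the incline from where the plane meets the free surface. Vertical depth h = y·sinθ with sinθ = 0.523986.
The centroid is at the centre, 1.25 m below the top of the plate, so y_c = 0.32 + 1.25 = 1.57 m and h_c = 1.57 × 0.523986 = 0.822658 m.
A = π(1.25)² = 4.90874 m².
Resultant F = γ·h_c·A = 10.05525 × 0.822658 × 4.90874 = 40.6053 kN.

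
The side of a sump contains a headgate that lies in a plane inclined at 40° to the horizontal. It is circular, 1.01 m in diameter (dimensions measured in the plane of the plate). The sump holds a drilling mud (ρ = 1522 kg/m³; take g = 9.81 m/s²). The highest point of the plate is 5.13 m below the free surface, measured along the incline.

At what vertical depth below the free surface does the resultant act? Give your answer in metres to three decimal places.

γ = ρg = 1522 × 9.81 / 1000 = 14.93082 kN/m³.
Let θ = 40° be the plate's angle to the horizontal; measure y along the incline from where the plane meets the free surface. Vertical depth h = y·sinθ with sinθ = 0.642788.
The centroid is at the centre, 0.505 m below the top of the plate, so y_c = 5.13 + 0.505 = 5.635 m and h_c = 5.635 × 0.642788 = 3.62211 m.
A = π(0.505)² = 0.801185 m².
Resultant F = γ·h_c·A = 14.93082 × 3.62211 × 0.801185 = 43.3289 kN.
I_c = πr⁴/4 = π × 0.505⁴/4 = 0.0510805 m⁴.
Centre of pressure: y_p = y_c + I_c/(y_c·A) = 5.635 + 0.0510805/(5.635 × 0.801185) = 5.635 + 0.0113143 = 5.64631 m along the plane.
Vertically, h_p = y_p·sinθ = 5.64631 × 0.642788 = 3.62938 m.

h_p = 3.629 m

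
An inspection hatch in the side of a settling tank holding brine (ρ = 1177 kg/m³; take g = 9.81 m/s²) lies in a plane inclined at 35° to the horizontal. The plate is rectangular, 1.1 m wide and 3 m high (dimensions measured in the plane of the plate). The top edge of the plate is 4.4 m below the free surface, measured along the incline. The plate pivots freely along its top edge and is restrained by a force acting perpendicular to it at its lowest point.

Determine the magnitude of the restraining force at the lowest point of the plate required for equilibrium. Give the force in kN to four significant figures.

P ≈ 69.94 kN

γ = ρg = 1177 × 9.81 / 1000 = 11.54637 kN/m³.
Let θ = 35° be the plate's angle to the horizontal; measure y along the incline from where the plane meets the free surface. Vertical depth h = y·sinθ with sinθ = 0.573576.
The centroid lies 3/2 = 1.5 m below the top edge, so y_c = 4.4 + 1.5 = 5.9 m and h_c = 5.9 × 0.573576 = 3.3841 m.
A = 1.1 × 3 = 3.3 m².
Resultant F = γ·h_c·A = 11.54637 × 3.3841 × 3.3 = 128.944 kN.
I_c = b·h³/12 = 1.1 × 3³/12 = 2.475 m⁴.
Centre of pressure: y_p = y_c + I_c/(y_c·A) = 5.9 + 2.475/(5.9 × 3.3) = 5.9 + 0.127119 = 6.02712 m along the plane.
The resultant acts 1.5 + 0.127119 = 1.62712 m (along the plate) below the hinge at the top edge, so the moment about the hinge is M = F × 1.62712 = 128.944 × 1.62712 = 209.807 kN·m.
A normal force at the bottom, 3 m from the hinge, must supply this moment: P = 209.807/3 = 69.9357 kN.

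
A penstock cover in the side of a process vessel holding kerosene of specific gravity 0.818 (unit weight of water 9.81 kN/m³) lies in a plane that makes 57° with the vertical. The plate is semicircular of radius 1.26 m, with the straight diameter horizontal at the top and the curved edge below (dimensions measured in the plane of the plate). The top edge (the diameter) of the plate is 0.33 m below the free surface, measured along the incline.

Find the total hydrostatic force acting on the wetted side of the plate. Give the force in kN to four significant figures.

γ = 0.818 × 9.81 = 8.02458 kN/m³.
The plate makes 57° with the vertical, i.e. θ = 90° − 57° = 33° to the horizontal. Measuring y along the incline from the free-surface line, vertical depth h = y·sinθ with sinθ = 0.544639.
The centroid of a semicircle lies 4r/(3π) = 0.534761 m from the diameter, here below the top edge, so y_c = 0.33 + 0.534761 = 0.864761 m and h_c = 0.864761 × 0.544639 = 0.470983 m.
A = πr²/2 = π × 1.26²/2 = 2.4938 m².
Resultant F = γ·h_c·A = 8.02458 × 0.470983 × 2.4938 = 9.42517 kN.

F ≈ 9.425 kN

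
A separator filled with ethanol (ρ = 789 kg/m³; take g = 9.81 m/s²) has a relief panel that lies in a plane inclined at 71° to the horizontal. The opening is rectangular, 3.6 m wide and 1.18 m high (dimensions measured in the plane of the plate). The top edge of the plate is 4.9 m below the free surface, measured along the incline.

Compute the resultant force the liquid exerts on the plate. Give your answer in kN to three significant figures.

F ≈ 171 kN

γ = ρg = 789 × 9.81 / 1000 = 7.74009 kN/m³.
Let θ = 71° be the plate's angle to the horizontal; measure y along the incline from where the plane meets the free surface. Vertical depth h = y·sinθ with sinθ = 0.945519.
The centroid lies 1.18/2 = 0.59 m below the top edge, so y_c = 4.9 + 0.59 = 5.49 m and h_c = 5.49 × 0.945519 = 5.1909 m.
A = 3.6 × 1.18 = 4.248 m².
Resultant F = γ·h_c·A = 7.74009 × 5.1909 × 4.248 = 170.676 kN.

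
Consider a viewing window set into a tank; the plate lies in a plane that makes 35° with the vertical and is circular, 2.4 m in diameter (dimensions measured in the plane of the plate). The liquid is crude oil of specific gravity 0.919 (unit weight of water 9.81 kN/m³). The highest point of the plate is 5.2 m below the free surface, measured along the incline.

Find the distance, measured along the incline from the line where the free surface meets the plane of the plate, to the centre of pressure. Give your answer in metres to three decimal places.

y_p = 6.456 m

γ = 0.919 × 9.81 = 9.01539 kN/m³.
The plate makes 35° with the vertical, i.e. θ = 90° − 35° = 55° to the horizontal. Measuring y along the incline from the free-surface line, vertical depth h = y·sinθ with sinθ = 0.819152.
The centroid is at the centre, 1.2 m below the top of the plate, so y_c = 5.2 + 1.2 = 6.4 m and h_c = 6.4 × 0.819152 = 5.24257 m.
A = π(1.2)² = 4.52389 m².
Resultant F = γ·h_c·A = 9.01539 × 5.24257 × 4.52389 = 213.816 kN.
I_c = πr⁴/4 = π × 1.2⁴/4 = 1.6286 m⁴.
Centre of pressure: y_p = y_c + I_c/(y_c·A) = 6.4 + 1.6286/(6.4 × 4.52389) = 6.4 + 0.05625 = 6.45625 m along the plane.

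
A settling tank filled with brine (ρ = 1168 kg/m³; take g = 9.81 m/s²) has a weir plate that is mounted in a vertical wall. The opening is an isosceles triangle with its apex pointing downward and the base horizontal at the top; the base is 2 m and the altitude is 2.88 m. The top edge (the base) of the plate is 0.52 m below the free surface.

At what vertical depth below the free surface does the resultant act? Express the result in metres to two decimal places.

h_p = 1.79 m

γ = ρg = 1168 × 9.81 / 1000 = 11.45808 kN/m³.
With the apex down, the centroid sits h/3 = 2.88/3 = 0.96 m below the base (the top edge), so the centroid depth is h_c = 0.52 + 0.96 = 1.48 m.
A = ½ × 2 × 2.88 = 2.88 m².
Resultant F = γ·h_c·A = 11.45808 × 1.48 × 2.88 = 48.8389 kN.
I_c = b·h³/36 = 2 × 2.88³/36 = 1.3271 m⁴.
Centre of pressure: y_p = y_c + I_c/(y_c·A) = 1.48 + 1.3271/(1.48 × 2.88) = 1.48 + 0.31135 = 1.79135 m along the plane.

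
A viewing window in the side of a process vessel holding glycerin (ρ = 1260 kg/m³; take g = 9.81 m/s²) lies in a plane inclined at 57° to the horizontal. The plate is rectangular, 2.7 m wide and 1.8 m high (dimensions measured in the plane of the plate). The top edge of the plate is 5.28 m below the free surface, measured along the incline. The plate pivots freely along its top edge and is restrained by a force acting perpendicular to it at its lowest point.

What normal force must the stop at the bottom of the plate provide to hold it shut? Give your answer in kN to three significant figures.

P ≈ 163 kN

γ = ρg = 1260 × 9.81 / 1000 = 12.3606 kN/m³.
Let θ = 57° be the plate's angle to the horizontal; measure y along the incline from where the plane meets the free surface. Vertical depth h = y·sinθ with sinθ = 0.838671.
The centroid lies 1.8/2 = 0.9 m below the top edge, so y_c = 5.28 + 0.9 = 6.18 m and h_c = 6.18 × 0.838671 = 5.18299 m.
A = 2.7 × 1.8 = 4.86 m².
Resultant F = γ·h_c·A = 12.3606 × 5.18299 × 4.86 = 311.355 kN.
I_c = b·h³/12 = 2.7 × 1.8³/12 = 1.3122 m⁴.
Centre of pressure: y_p = y_c + I_c/(y_c·A) = 6.18 + 1.3122/(6.18 × 4.86) = 6.18 + 0.0436893 = 6.22369 m along the plane.
The resultant acts 0.9 + 0.0436893 = 0.943689 m (along the plate) below the hinge at the top edge, so the moment about the hinge is M = F × 0.943689 = 311.355 × 0.943689 = 293.822 kN·m.
A normal force at the bottom, 1.8 m from the hinge, must supply this moment: P = 293.822/1.8 = 163.234 kN.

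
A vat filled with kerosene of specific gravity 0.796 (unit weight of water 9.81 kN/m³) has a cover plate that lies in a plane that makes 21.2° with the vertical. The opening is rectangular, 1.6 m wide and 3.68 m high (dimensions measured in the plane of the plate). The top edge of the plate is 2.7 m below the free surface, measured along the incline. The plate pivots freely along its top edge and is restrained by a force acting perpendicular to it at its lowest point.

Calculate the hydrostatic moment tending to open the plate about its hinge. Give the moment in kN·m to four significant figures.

M ≈ 406.5 kN·m

γ = 0.796 × 9.81 = 7.80876 kN/m³.
The plate makes 21.2° with the vertical, i.e. θ = 90° − 21.2° = 68.8° to the horizontal. Measuring y along the incline from the free-surface line, vertical depth h = y·sinθ with sinθ = 0.932324.
The centroid lies 3.68/2 = 1.84 m below the top edge, so y_c = 2.7 + 1.84 = 4.54 m and h_c = 4.54 × 0.932324 = 4.23275 m.
A = 1.6 × 3.68 = 5.888 m².
Resultant F = γ·h_c·A = 7.80876 × 4.23275 × 5.888 = 194.613 kN.
I_c = b·h³/12 = 1.6 × 3.68³/12 = 6.6448 m⁴.
Centre of pressure: y_p = y_c + I_c/(y_c·A) = 4.54 + 6.6448/(4.54 × 5.888) = 4.54 + 0.248575 = 4.78857 m along the plane.
The resultant acts 1.84 + 0.248575 = 2.08858 m (along the plate) below the hinge at the top edge, so the moment about the hinge is M = F × 2.08858 = 194.613 × 2.08858 = 406.465 kN·m.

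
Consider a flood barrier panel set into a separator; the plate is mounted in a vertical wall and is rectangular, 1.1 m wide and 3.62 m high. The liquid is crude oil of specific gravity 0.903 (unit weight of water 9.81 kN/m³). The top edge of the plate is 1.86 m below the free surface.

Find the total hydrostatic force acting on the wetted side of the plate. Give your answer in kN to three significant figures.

γ = 0.903 × 9.81 = 8.85843 kN/m³.
The centroid lies 3.62/2 = 1.81 m below the top edge, so the centroid depth is h_c = 1.86 + 1.81 = 3.67 m.
A = 1.1 × 3.62 = 3.982 m².
Resultant F = γ·h_c·A = 8.85843 × 3.67 × 3.982 = 129.457 kN.

F ≈ 129 kN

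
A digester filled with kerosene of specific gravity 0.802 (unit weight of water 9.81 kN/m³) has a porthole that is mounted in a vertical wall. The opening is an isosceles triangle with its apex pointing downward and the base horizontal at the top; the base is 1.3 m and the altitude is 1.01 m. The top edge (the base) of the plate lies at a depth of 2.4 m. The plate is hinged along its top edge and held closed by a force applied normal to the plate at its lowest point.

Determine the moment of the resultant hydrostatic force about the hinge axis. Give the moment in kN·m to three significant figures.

M ≈ 5.05 kN·m

γ = 0.802 × 9.81 = 7.86762 kN/m³.
With the apex down, the centroid sits h/3 = 1.01/3 = 0.336667 m below the base (the top edge), so the centroid depth is h_c = 2.4 + 0.336667 = 2.73667 m.
A = ½ × 1.3 × 1.01 = 0.6565 m².
Resultant F = γ·h_c·A = 7.86762 × 2.73667 × 0.6565 = 14.1352 kN.
I_c = b·h³/36 = 1.3 × 1.01³/36 = 0.0372053 m⁴.
Centre of pressure: y_p = y_c + I_c/(y_c·A) = 2.73667 + 0.0372053/(2.73667 × 0.6565) = 2.73667 + 0.0207085 = 2.75738 m along the plane.
The resultant acts 0.336667 + 0.0207085 = 0.357376 m (along the plate) below the hinge at the top edge, so the moment about the hinge is M = F × 0.357376 = 14.1352 × 0.357376 = 5.05158 kN·m.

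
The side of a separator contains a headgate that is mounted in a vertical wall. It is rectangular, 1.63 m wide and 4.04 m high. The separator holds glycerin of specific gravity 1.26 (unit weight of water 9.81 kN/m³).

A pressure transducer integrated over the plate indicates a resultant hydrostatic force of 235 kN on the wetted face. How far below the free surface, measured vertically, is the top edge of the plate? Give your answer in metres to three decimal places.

d_top ≈ 0.867 m

γ = 1.26 × 9.81 = 12.3606 kN/m³.
A = 1.63 × 4.04 = 6.5852 m².
From F = γ·h_c·A, the centroid depth is h_c = 235/(12.3606 × 6.5852) = 2.88708 m.
The centroid lies 4.04/2 = 2.02 m below the top edge, so the top edge sits at h_top = 2.88708 − 2.02 = 0.86708 m below the surface.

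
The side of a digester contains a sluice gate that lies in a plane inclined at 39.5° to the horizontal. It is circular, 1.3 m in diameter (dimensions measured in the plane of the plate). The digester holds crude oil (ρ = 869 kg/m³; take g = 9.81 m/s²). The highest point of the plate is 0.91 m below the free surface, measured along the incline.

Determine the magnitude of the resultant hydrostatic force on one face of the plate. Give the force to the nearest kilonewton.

F ≈ 11 kN

γ = ρg = 869 × 9.81 / 1000 = 8.52489 kN/m³.
Let θ = 39.5° be the plate's angle to the horizontal; measure y along the incline from where the plane meets the free surface. Vertical depth h = y·sinθ with sinθ = 0.636078.
The centroid is at the centre, 0.65 m below the top of the plate, so y_c = 0.91 + 0.65 = 1.56 m and h_c = 1.56 × 0.636078 = 0.992282 m.
A = π(0.65)² = 1.32732 m².
Resultant F = γ·h_c·A = 8.52489 × 0.992282 × 1.32732 = 11.2279 kN.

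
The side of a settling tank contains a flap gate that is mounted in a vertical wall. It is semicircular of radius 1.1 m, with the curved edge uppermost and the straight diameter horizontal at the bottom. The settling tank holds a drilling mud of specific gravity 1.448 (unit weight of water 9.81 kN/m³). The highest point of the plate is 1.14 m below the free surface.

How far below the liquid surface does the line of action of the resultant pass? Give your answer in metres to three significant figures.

γ = 1.448 × 9.81 = 14.20488 kN/m³.
The centroid lies 4r/(3π) = 0.466854 m above the diameter, so r − 4r/(3π) = 1.1 − 0.466854 = 0.633146 m below the topmost point, so the centroid depth is h_c = 1.14 + 0.633146 = 1.77315 m.
A = πr²/2 = π × 1.1²/2 = 1.90066 m².
Resultant F = γ·h_c·A = 14.20488 × 1.77315 × 1.90066 = 47.8727 kN.
I_c = (π/8 − 8/(9π))·r⁴ = 0.109757 × 1.1⁴ = 0.160695 m⁴.
Centre of pressure: y_p = y_c + I_c/(y_c·A) = 1.77315 + 0.160695/(1.77315 × 1.90066) = 1.77315 + 0.0476818 = 1.82083 m along the plane.

h_p = 1.82 m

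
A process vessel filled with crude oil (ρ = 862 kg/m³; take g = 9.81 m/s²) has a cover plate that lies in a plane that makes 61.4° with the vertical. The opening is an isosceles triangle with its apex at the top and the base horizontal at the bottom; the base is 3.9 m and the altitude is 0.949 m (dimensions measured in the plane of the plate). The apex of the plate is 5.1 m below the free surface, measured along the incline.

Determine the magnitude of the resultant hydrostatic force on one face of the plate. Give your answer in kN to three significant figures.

γ = ρg = 862 × 9.81 / 1000 = 8.45622 kN/m³.
The plate makes 61.4° with the vertical, i.e. θ = 90° − 61.4° = 28.6° to the horizontal. Measuring y along the incline from the free-surface line, vertical depth h = y·sinθ with sinθ = 0.478692.
With the apex up, the centroid sits 2h/3 = 2 × 0.949/3 = 0.632667 m below the apex, so y_c = 5.1 + 0.632667 = 5.73267 m and h_c = 5.73267 × 0.478692 = 2.74418 m.
A = ½ × 3.9 × 0.949 = 1.85055 m².
Resultant F = γ·h_c·A = 8.45622 × 2.74418 × 1.85055 = 42.9427 kN.

F ≈ 42.9 kN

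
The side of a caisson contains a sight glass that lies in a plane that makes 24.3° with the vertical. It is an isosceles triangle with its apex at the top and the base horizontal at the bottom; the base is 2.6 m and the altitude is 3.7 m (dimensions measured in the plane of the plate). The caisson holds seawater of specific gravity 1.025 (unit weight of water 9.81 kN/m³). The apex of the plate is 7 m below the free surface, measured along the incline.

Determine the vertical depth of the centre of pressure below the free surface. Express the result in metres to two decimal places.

γ = 1.025 × 9.81 = 10.05525 kN/m³.
The plate makes 24.3° with the vertical, i.e. θ = 90° − 24.3° = 65.7° to the horizontal. Measuring y along the incline from the free-surface line, vertical depth h = y·sinθ with sinθ = 0.911403.
With the apex up, the centroid sits 2h/3 = 2 × 3.7/3 = 2.46667 m below the apex, so y_c = 7 + 2.46667 = 9.46667 m and h_c = 9.46667 × 0.911403 = 8.62795 m.
A = ½ × 2.6 × 3.7 = 4.81 m².
Resultant F = γ·h_c·A = 10.05525 × 8.62795 × 4.81 = 417.297 kN.
I_c = b·h³/36 = 2.6 × 3.7³/36 = 3.65827 m⁴.
Centre of pressure: y_p = y_c + I_c/(y_c·A) = 9.46667 + 3.65827/(9.46667 × 4.81) = 9.46667 + 0.0803403 = 9.54701 m along the plane.
Vertically, h_p = y_p·sinθ = 9.54701 × 0.911403 = 8.70117 m.

h_p = 8.70 m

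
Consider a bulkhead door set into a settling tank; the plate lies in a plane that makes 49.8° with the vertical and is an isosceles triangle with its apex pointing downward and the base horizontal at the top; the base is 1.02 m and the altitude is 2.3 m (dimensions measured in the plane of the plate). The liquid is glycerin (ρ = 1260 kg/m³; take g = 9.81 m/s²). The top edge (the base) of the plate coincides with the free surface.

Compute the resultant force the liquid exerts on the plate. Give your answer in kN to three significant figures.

F ≈ 7.17 kN

γ = ρg = 1260 × 9.81 / 1000 = 12.3606 kN/m³.
The plate makes 49.8° with the vertical, i.e. θ = 90° − 49.8° = 40.2° to the horizontal. Measuring y along the incline from the free-surface line, vertical depth h = y·sinθ with sinθ = 0.645458.
With the apex down, the centroid sits h/3 = 2.3/3 = 0.766667 m below the base (the top edge), so y_c = 0.766667 m and h_c = 0.766667 × 0.645458 = 0.494851 m.
A = ½ × 1.02 × 2.3 = 1.173 m².
Resultant F = γ·h_c·A = 12.3606 × 0.494851 × 1.173 = 7.17484 kN.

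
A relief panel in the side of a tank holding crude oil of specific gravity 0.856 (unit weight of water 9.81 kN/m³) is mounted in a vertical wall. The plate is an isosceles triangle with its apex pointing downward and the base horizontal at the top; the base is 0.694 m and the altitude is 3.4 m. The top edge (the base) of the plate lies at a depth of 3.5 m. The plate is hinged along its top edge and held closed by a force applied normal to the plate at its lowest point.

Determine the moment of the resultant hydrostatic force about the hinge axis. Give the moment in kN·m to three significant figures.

M ≈ 58.4 kN·m

γ = 0.856 × 9.81 = 8.39736 kN/m³.
With the apex down, the centroid sits h/3 = 3.4/3 = 1.13333 m below the base (the top edge), so the centroid depth is h_c = 3.5 + 1.13333 = 4.63333 m.
A = ½ × 0.694 × 3.4 = 1.1798 m².
Resultant F = γ·h_c·A = 8.39736 × 4.63333 × 1.1798 = 45.9034 kN.
I_c = b·h³/36 = 0.694 × 3.4³/36 = 0.757694 m⁴.
Centre of pressure: y_p = y_c + I_c/(y_c·A) = 4.63333 + 0.757694/(4.63333 × 1.1798) = 4.63333 + 0.138609 = 4.77194 m along the plane.
The resultant acts 1.13333 + 0.138609 = 1.27194 m (along the plate) below the hinge at the top edge, so the moment about the hinge is M = F × 1.27194 = 45.9034 × 1.27194 = 58.3864 kN·m.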